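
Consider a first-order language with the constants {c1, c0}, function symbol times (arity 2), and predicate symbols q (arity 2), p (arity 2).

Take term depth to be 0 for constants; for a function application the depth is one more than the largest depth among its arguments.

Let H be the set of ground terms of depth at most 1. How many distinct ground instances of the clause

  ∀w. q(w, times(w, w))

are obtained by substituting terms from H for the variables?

6

Ground terms of depth ≤ 1:
  Let N_k = |{terms of depth ≤ k}|. Then N_0 = 2 and N_k = 2 + N_{k-1}^2 for k ≥ 1 (one summand per function symbol, arity giving the exponent).
  N_0 = 2
  N_1 = 2 + 2^2 = 6
So there are 6 ground terms available for substitution.
The clause has 1 distinct variable (w), which appears in the body. In the free term algebra distinct substitutions yield syntactically distinct ground instances.
Number of ground instances = 6.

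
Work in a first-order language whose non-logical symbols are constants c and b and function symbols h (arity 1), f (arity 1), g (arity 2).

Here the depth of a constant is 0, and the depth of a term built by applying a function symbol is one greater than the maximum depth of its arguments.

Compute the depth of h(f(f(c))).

depth(f(c)) = 1 + depth(c) = 1 + 0 = 1
depth(f(f(c))) = 1 + depth(f(c)) = 1 + 1 = 2
depth(h(f(f(c)))) = 1 + depth(f(f(c))) = 1 + 2 = 3

3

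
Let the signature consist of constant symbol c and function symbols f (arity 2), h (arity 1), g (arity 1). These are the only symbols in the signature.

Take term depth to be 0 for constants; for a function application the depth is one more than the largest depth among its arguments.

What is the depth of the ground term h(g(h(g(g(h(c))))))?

6

depth(h(c)) = 1 + depth(c) = 1 + 0 = 1
depth(g(h(c))) = 1 + depth(h(c)) = 1 + 1 = 2
depth(g(g(h(c)))) = 1 + depth(g(h(c))) = 1 + 2 = 3
depth(h(g(g(h(c))))) = 1 + depth(g(g(h(c)))) = 1 + 3 = 4
depth(g(h(g(g(h(c)))))) = 1 + depth(h(g(g(h(c))))) = 1 + 4 = 5
depth(h(g(h(g(g(h(c))))))) = 1 + depth(g(h(g(g(h(c)))))) = 1 + 5 = 6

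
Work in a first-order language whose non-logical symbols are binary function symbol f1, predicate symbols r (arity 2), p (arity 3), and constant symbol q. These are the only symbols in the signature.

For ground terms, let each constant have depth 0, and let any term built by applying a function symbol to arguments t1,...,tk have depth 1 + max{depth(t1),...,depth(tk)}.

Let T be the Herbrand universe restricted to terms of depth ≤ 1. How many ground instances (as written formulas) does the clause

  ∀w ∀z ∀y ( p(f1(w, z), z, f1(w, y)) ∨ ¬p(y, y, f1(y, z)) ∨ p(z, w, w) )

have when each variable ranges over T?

8

Ground terms of depth ≤ 1:
  If N_k denotes the number of depth-≤k ground terms, the 1 constant gives N_0 = 1, and each function symbol of arity r contributes N_{k-1}^r new terms at level k: N_k = 1 + N_{k-1}^2.
  N_0 = 1
  N_1 = 1 + 1^2 = 2
  Explicitly: q, f1(q, q).
So there are 2 ground terms available for substitution.
Each of w, z, y ranges independently over the available ground terms, and distinct assignments produce distinct instances.
Number of ground instances = 2^3 = 8.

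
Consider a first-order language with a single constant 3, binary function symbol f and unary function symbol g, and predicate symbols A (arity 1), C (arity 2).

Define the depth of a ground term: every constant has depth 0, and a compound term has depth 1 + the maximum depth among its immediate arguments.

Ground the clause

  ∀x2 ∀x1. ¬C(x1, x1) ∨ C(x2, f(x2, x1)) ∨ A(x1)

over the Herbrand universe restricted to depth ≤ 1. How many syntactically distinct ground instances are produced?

Ground terms of depth ≤ 1:
  Let N_k = |{terms of depth ≤ k}|. Then N_0 = 1 and N_k = 1 + N_{k-1}^2 + N_{k-1} for k ≥ 1 (one summand per function symbol, arity giving the exponent).
  N_0 = 1
  N_1 = 1 + 1^2 + 1 = 3
So there are 3 ground terms available for substitution.
The clause has 2 distinct variables (x2, x1), each appearing in the body. In the free term algebra distinct substitutions yield syntactically distinct ground instances.
Number of ground instances = 3^2 = 9.

9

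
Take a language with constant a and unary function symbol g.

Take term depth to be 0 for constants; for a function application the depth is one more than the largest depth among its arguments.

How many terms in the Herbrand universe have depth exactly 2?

Let N_k = |{terms of depth ≤ k}|. Then N_0 = 1 and N_k = 1 + N_{k-1} for k ≥ 1 (one summand per function symbol, arity giving the exponent).
N_0 = 1
N_1 = 1 + 1 = 2
N_2 = 1 + 2 = 3
Terms of depth exactly 2: N_2 − N_1 = 3 − 2 = 1.

1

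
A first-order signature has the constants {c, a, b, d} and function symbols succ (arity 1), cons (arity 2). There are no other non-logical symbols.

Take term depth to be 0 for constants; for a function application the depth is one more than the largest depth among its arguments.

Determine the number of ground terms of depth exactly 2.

If N_k denotes the number of depth-≤k ground terms, the 4 constants give N_0 = 4, and each function symbol of arity r contributes N_{k-1}^r new terms at level k: N_k = 4 + N_{k-1} + N_{k-1}^2.
N_0 = 4
N_1 = 4 + 4 + 4^2 = 24
N_2 = 4 + 24 + 24^2 = 604
Terms of depth exactly 2: N_2 − N_1 = 604 − 24 = 580.

580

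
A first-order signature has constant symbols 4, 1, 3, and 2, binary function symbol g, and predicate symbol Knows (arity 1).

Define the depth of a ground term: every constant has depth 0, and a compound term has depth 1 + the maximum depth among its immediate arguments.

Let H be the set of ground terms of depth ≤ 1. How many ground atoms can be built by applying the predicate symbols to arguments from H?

First count ground terms of depth ≤ 1.
Count level by level. With function symbols g/2, the terms of depth ≤ k are the 4 constants together with each function applied to depth-≤(k−1) tuples, so N_k = 4 + N_{k-1}^2.
N_0 = 4
N_1 = 4 + 4^2 = 20
So |H| = 20.
For each predicate symbol, the number of ground atoms is |H| raised to its arity; summing:
  Knows: 20
Total ground atoms: 20.

20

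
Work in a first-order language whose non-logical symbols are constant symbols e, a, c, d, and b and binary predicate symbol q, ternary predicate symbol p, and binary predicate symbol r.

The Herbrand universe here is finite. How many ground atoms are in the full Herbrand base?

With no function symbols, the Herbrand universe is just the 5 constants.
Ground atoms per predicate: q: 5^2 = 25, p: 5^3 = 125, r: 5^2 = 25.
Herbrand base size = 25 + 125 + 25 = 175.

175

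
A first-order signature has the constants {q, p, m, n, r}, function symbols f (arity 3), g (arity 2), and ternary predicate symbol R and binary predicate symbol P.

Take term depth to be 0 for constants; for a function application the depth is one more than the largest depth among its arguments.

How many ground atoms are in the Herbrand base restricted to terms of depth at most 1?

3747900

First count ground terms of depth ≤ 1.
Write N_k for the number of ground terms of depth ≤ k. A term of depth ≤ k is either a constant or a function symbol applied to arguments of depth ≤ k−1, so N_k = 5 + N_{k-1}^3 + N_{k-1}^2.
N_0 = 5
N_1 = 5 + 5^3 + 5^2 = 155
So |H| = 155.
Each predicate of arity r yields |H|^r ground atoms (one per choice of an r-tuple from H):
  R: 155^3 = 3723875;  P: 155^2 = 24025
Total ground atoms: 3723875 + 24025 = 3747900.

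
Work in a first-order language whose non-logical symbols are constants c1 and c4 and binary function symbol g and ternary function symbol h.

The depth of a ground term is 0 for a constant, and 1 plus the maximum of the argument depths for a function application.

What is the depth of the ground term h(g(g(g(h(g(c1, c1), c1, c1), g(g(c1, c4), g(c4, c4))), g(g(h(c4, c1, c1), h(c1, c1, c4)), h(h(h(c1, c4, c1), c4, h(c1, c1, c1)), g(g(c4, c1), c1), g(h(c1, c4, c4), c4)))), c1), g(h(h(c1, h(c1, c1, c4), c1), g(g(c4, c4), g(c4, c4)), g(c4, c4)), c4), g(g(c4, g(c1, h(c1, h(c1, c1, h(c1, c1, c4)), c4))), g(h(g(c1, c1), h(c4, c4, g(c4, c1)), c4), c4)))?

depth(g(c1, c1)) = 1 + max(0, 0) = 1
depth(h(g(c1, c1), c1, c1)) = 1 + max(1, 0, 0) = 2
depth(g(c1, c4)) = 1 + max(0, 0) = 1
depth(g(c4, c4)) = 1 + max(0, 0) = 1
depth(g(g(c1, c4), g(c4, c4))) = 1 + max(1, 1) = 2
depth(g(h(g(c1, c1), c1, c1), g(g(c1, c4), g(c4, c4)))) = 1 + max(2, 2) = 3
depth(h(c4, c1, c1)) = 1 + max(0, 0, 0) = 1
depth(h(c1, c1, c4)) = 1 + max(0, 0, 0) = 1
depth(g(h(c4, c1, c1), h(c1, c1, c4))) = 1 + max(1, 1) = 2
depth(h(c1, c4, c1)) = 1 + max(0, 0, 0) = 1
depth(h(c1, c1, c1)) = 1 + max(0, 0, 0) = 1
depth(h(h(c1, c4, c1), c4, h(c1, c1, c1))) = 1 + max(1, 0, 1) = 2
depth(g(c4, c1)) = 1 + max(0, 0) = 1
depth(g(g(c4, c1), c1)) = 1 + max(1, 0) = 2
depth(h(c1, c4, c4)) = 1 + max(0, 0, 0) = 1
depth(g(h(c1, c4, c4), c4)) = 1 + max(1, 0) = 2
depth(h(h(h(c1, c4, c1), c4, h(c1, c1, c1)), g(g(c4, c1), c1), g(h(c1, c4, c4), c4))) = 1 + max(2, 2, 2) = 3
depth(g(g(h(c4, c1, c1), h(c1, c1, c4)), h(h(h(c1, c4, c1), c4, h(c1, c1, c1)), g(g(c4, c1), c1), g(h(c1, c4, c4), c4)))) = 1 + max(2, 3) = 4
depth(g(g(h(g(c1, c1), c1, c1), g(g(c1, c4), g(c4, c4))), g(g(h(c4, c1, c1), h(c1, c1, c4)), h(h(h(c1, c4, c1), c4, h(c1, c1, c1)), g(g(c4, c1), c1), g(h(c1, c4, c4), c4))))) = 1 + max(3, 4) = 5
depth(g(g(g(h(g(c1, c1), c1, c1), g(g(c1, c4), g(c4, c4))), g(g(h(c4, c1, c1), h(c1, c1, c4)), h(h(h(c1, c4, c1), c4, h(c1, c1, c1)), g(g(c4, c1), c1), g(h(c1, c4, c4), c4)))), c1)) = 1 + max(5, 0) = 6
depth(h(c1, h(c1, c1, c4), c1)) = 1 + max(0, 1, 0) = 2
depth(g(g(c4, c4), g(c4, c4))) = 1 + max(1, 1) = 2
depth(h(h(c1, h(c1, c1, c4), c1), g(g(c4, c4), g(c4, c4)), g(c4, c4))) = 1 + max(2, 2, 1) = 3
depth(g(h(h(c1, h(c1, c1, c4), c1), g(g(c4, c4), g(c4, c4)), g(c4, c4)), c4)) = 1 + max(3, 0) = 4
depth(h(c1, c1, h(c1, c1, c4))) = 1 + max(0, 0, 1) = 2
depth(h(c1, h(c1, c1, h(c1, c1, c4)), c4)) = 1 + max(0, 2, 0) = 3
depth(g(c1, h(c1, h(c1, c1, h(c1, c1, c4)), c4))) = 1 + max(0, 3) = 4
depth(g(c4, g(c1, h(c1, h(c1, c1, h(c1, c1, c4)), c4)))) = 1 + max(0, 4) = 5
depth(h(c4, c4, g(c4, c1))) = 1 + max(0, 0, 1) = 2
depth(h(g(c1, c1), h(c4, c4, g(c4, c1)), c4)) = 1 + max(1, 2, 0) = 3
depth(g(h(g(c1, c1), h(c4, c4, g(c4, c1)), c4), c4)) = 1 + max(3, 0) = 4
depth(g(g(c4, g(c1, h(c1, h(c1, c1, h(c1, c1, c4)), c4))), g(h(g(c1, c1), h(c4, c4, g(c4, c1)), c4), c4))) = 1 + max(5, 4) = 6
depth(h(g(g(g(h(g(c1, c1), c1, c1), g(g(c1, c4), g(c4, c4))), g(g(h(c4, c1, c1), h(c1, c1, c4)), h(h(h(c1, c4, c1), c4, h(c1, c1, c1)), g(g(c4, c1), c1), g(h(c1, c4, c4), c4)))), c1), g(h(h(c1, h(c1, c1, c4), c1), g(g(c4, c4), g(c4, c4)), g(c4, c4)), c4), g(g(c4, g(c1, h(c1, h(c1, c1, h(c1, c1, c4)), c4))), g(h(g(c1, c1), h(c4, c4, g(c4, c1)), c4), c4)))) = 1 + max(6, 4, 6) = 7

7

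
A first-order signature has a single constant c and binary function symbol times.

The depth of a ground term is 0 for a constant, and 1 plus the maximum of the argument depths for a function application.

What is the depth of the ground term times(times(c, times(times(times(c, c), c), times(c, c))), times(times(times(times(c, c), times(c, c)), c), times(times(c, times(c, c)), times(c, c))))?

5

depth(times(c, c)) = 1 + max(0, 0) = 1
depth(times(times(c, c), c)) = 1 + max(1, 0) = 2
depth(times(times(times(c, c), c), times(c, c))) = 1 + max(2, 1) = 3
depth(times(c, times(times(times(c, c), c), times(c, c)))) = 1 + max(0, 3) = 4
depth(times(times(c, c), times(c, c))) = 1 + max(1, 1) = 2
depth(times(times(times(c, c), times(c, c)), c)) = 1 + max(2, 0) = 3
depth(times(c, times(c, c))) = 1 + max(0, 1) = 2
depth(times(times(c, times(c, c)), times(c, c))) = 1 + max(2, 1) = 3
depth(times(times(times(times(c, c), times(c, c)), c), times(times(c, times(c, c)), times(c, c)))) = 1 + max(3, 3) = 4
depth(times(times(c, times(times(times(c, c), c), times(c, c))), times(times(times(times(c, c), times(c, c)), c), times(times(c, times(c, c)), times(c, c))))) = 1 + max(4, 4) = 5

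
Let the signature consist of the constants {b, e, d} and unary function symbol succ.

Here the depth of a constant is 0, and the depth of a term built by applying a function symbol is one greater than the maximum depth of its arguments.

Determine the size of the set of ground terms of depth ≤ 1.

Count level by level. With function symbols succ/1, the terms of depth ≤ k are the 3 constants together with each function applied to depth-≤(k−1) tuples, so N_k = 3 + N_{k-1}.
N_0 = 3
N_1 = 3 + 3 = 6
Explicitly: b, e, d, succ(b), succ(e), succ(d).

6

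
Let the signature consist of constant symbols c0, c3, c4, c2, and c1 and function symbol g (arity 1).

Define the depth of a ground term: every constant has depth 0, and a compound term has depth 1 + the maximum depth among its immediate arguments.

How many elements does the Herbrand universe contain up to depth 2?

Count level by level. With function symbols g/1, the terms of depth ≤ k are the 5 constants together with each function applied to depth-≤(k−1) tuples, so N_k = 5 + N_{k-1}.
N_0 = 5
N_1 = 5 + 5 = 10
N_2 = 5 + 10 = 15

15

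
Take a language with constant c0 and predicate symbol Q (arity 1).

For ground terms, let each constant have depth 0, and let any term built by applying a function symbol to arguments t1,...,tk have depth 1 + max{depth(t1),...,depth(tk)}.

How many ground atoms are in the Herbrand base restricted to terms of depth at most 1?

1

First count ground terms of depth ≤ 1.
With no function symbols every ground term is a constant, so there is exactly 1 ground term at every depth bound.
N_0 = 1
N_1 = 1
Explicitly: c0.
So |H| = 1.
For each predicate symbol, the number of ground atoms is |H| raised to its arity; summing:
  Q: 1
Total ground atoms: 1.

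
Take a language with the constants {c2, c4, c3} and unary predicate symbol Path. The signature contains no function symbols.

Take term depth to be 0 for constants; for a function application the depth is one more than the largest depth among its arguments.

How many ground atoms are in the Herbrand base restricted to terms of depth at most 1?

First count ground terms of depth ≤ 1.
With no function symbols every ground term is a constant, so there are exactly 3 ground terms at every depth bound.
N_0 = 3
N_1 = 3
Explicitly: c2, c4, c3.
So |H| = 3.
For each predicate symbol, the number of ground atoms is |H| raised to its arity; summing:
  Path: 3
Total ground atoms: 3.

3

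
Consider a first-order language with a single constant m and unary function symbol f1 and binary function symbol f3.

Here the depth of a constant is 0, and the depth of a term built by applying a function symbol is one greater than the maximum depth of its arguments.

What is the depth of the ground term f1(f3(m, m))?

2

depth(f3(m, m)) = 1 + max(0, 0) = 1
depth(f1(f3(m, m))) = 1 + depth(f3(m, m)) = 1 + 1 = 2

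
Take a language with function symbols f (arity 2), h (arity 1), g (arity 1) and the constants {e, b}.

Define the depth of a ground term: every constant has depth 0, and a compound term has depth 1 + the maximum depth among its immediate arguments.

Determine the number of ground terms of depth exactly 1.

8

Write N_k for the number of ground terms of depth ≤ k. A term of depth ≤ k is either a constant or a function symbol applied to arguments of depth ≤ k−1, so N_k = 2 + N_{k-1}^2 + N_{k-1} + N_{k-1}.
N_0 = 2
N_1 = 2 + 2^2 + 2 + 2 = 10
Terms of depth exactly 1: N_1 − N_0 = 10 − 2 = 8.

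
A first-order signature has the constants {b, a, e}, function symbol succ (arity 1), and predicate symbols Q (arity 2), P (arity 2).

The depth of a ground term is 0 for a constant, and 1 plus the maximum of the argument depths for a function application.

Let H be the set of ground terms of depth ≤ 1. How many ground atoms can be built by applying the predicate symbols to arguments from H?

72

First count ground terms of depth ≤ 1.
Count level by level. With function symbols succ/1, the terms of depth ≤ k are the 3 constants together with each function applied to depth-≤(k−1) tuples, so N_k = 3 + N_{k-1}.
N_0 = 3
N_1 = 3 + 3 = 6
So |H| = 6.
Each predicate of arity r yields |H|^r ground atoms (one per choice of an r-tuple from H):
  Q: 6^2 = 36;  P: 6^2 = 36
Total ground atoms: 36 + 36 = 72.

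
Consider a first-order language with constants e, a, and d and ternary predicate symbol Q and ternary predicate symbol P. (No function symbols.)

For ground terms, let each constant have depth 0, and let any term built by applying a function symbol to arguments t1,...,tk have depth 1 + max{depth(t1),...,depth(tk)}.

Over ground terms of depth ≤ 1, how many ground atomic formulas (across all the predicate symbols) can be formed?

First count ground terms of depth ≤ 1.
With no function symbols every ground term is a constant, so there are exactly 3 ground terms at every depth bound.
N_0 = 3
N_1 = 3
So |H| = 3.
A ground atom is a predicate applied to a tuple of terms from H, so the count is the sum over predicates of |H|^arity:
  Q: 3^3 = 27;  P: 3^3 = 27
Total ground atoms: 27 + 27 = 54.

54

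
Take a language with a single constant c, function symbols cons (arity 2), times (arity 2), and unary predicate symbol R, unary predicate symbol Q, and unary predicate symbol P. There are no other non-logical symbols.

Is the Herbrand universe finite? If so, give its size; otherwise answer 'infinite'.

infinite

The signature has at least one function symbol (cons, arity 2) and at least one constant (c).
Iterating cons gives infinitely many distinct ground terms: c, cons(c, c), cons(cons(c, c), cons(c, c)), ...
So the Herbrand universe is infinite.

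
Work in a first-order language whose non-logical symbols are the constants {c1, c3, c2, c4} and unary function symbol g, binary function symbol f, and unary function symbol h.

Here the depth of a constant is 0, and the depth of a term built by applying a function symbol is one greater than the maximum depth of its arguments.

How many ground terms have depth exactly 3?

713184

Let N_k = |{terms of depth ≤ k}|. Then N_0 = 4 and N_k = 4 + N_{k-1} + N_{k-1}^2 + N_{k-1} for k ≥ 1 (one summand per function symbol, arity giving the exponent).
N_0 = 4
N_1 = 4 + 4 + 4^2 + 4 = 28
N_2 = 4 + 28 + 28^2 + 28 = 844
N_3 = 4 + 844 + 844^2 + 844 = 714028
Terms of depth exactly 3: N_3 − N_2 = 714028 − 844 = 713184.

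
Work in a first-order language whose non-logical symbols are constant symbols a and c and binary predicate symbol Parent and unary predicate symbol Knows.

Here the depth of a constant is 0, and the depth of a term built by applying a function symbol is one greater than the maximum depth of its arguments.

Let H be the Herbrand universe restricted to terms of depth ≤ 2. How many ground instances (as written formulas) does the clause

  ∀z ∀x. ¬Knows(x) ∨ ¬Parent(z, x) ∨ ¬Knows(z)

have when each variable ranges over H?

4

Ground terms of depth ≤ 2:
  With no function symbols every ground term is a constant, so there are exactly 2 ground terms at every depth bound.
  N_0 = 2
  N_1 = 2
  N_2 = 2
  Explicitly: a, c.
So there are 2 ground terms available for substitution.
The clause has 2 distinct variables (z, x), each appearing in the body. In the free term algebra distinct substitutions yield syntactically distinct ground instances.
Number of ground instances = 2^2 = 4.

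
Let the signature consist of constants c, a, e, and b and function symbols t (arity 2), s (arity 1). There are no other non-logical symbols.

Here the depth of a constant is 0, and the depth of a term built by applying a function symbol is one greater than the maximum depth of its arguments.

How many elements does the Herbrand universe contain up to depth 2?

Write N_k for the number of ground terms of depth ≤ k. A term of depth ≤ k is either a constant or a function symbol applied to arguments of depth ≤ k−1, so N_k = 4 + N_{k-1}^2 + N_{k-1}.
N_0 = 4
N_1 = 4 + 4^2 + 4 = 24
N_2 = 4 + 24^2 + 24 = 604

604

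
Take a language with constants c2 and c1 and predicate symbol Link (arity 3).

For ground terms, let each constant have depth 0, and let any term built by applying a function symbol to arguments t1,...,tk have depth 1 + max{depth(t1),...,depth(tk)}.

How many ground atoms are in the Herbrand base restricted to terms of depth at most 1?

First count ground terms of depth ≤ 1.
With no function symbols every ground term is a constant, so there are exactly 2 ground terms at every depth bound.
N_0 = 2
N_1 = 2
Explicitly: c2, c1.
So |H| = 2.
Each predicate of arity r yields |H|^r ground atoms (one per choice of an r-tuple from H):
  Link: 2^3 = 8
Total ground atoms: 8.

8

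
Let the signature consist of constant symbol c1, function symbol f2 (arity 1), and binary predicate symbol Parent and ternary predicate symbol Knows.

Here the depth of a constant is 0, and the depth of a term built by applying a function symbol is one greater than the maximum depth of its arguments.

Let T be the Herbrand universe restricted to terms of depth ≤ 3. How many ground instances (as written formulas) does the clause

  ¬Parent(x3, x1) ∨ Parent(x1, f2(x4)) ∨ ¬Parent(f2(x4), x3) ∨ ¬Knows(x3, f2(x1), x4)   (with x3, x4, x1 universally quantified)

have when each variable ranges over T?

Ground terms of depth ≤ 3:
  If N_k denotes the number of depth-≤k ground terms, the 1 constant gives N_0 = 1, and each function symbol of arity r contributes N_{k-1}^r new terms at level k: N_k = 1 + N_{k-1}.
  N_0 = 1
  N_1 = 1 + 1 = 2
  N_2 = 1 + 2 = 3
  N_3 = 1 + 3 = 4
  Explicitly: c1, f2(c1), f2(f2(c1)), f2(f2(f2(c1))).
So there are 4 ground terms available for substitution.
Each of x3, x4, x1 ranges independently over the available ground terms, and distinct assignments produce distinct instances.
Number of ground instances = 4^3 = 64.

64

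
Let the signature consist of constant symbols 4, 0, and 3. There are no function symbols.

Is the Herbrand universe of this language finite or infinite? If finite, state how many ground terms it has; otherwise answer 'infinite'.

3

There are no function symbols, so every ground term is one of the 3 constants.
The Herbrand universe is {4, 0, 3}, which is finite with 3 elements.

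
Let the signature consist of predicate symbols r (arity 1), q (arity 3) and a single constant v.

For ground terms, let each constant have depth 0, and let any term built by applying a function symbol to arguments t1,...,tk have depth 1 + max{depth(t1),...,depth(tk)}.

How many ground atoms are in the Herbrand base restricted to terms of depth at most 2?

First count ground terms of depth ≤ 2.
With no function symbols every ground term is a constant, so there is exactly 1 ground term at every depth bound.
N_0 = 1
N_1 = 1
N_2 = 1
Explicitly: v.
So |H| = 1.
A ground atom is a predicate applied to a tuple of terms from H, so the count is the sum over predicates of |H|^arity:
  r: 1;  q: 1^3 = 1
Total ground atoms: 1 + 1 = 2.

2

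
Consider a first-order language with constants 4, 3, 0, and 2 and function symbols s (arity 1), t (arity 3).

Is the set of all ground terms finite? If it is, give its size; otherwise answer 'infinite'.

infinite

The signature has at least one function symbol (s, arity 1) and at least one constant (4).
Iterating s gives infinitely many distinct ground terms: 4, s(4), s(s(4)), ...
So the Herbrand universe is infinite.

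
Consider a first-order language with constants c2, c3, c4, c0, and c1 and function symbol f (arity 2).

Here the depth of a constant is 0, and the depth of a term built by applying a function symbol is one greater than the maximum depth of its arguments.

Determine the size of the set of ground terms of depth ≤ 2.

905

If N_k denotes the number of depth-≤k ground terms, the 5 constants give N_0 = 5, and each function symbol of arity r contributes N_{k-1}^r new terms at level k: N_k = 5 + N_{k-1}^2.
N_0 = 5
N_1 = 5 + 5^2 = 30
N_2 = 5 + 30^2 = 905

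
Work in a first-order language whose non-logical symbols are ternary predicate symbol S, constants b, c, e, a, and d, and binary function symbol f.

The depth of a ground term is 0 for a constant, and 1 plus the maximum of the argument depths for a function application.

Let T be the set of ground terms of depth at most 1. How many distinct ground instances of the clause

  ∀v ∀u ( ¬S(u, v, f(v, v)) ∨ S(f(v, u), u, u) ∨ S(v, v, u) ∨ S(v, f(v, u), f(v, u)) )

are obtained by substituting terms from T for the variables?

Ground terms of depth ≤ 1:
  If N_k denotes the number of depth-≤k ground terms, the 5 constants give N_0 = 5, and each function symbol of arity r contributes N_{k-1}^r new terms at level k: N_k = 5 + N_{k-1}^2.
  N_0 = 5
  N_1 = 5 + 5^2 = 30
So there are 30 ground terms available for substitution.
There are 2 variables to instantiate (v, u), each occurring in at least one literal, so different choices give different ground instances.
Number of ground instances = 30^2 = 900.

900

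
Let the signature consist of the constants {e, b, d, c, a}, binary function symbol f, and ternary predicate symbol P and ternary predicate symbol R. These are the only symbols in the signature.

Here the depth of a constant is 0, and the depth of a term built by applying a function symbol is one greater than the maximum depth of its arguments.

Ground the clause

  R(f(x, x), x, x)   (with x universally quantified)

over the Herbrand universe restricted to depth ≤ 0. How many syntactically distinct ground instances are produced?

5

Ground terms of depth ≤ 0:
  If N_k denotes the number of depth-≤k ground terms, the 5 constants give N_0 = 5, and each function symbol of arity r contributes N_{k-1}^r new terms at level k: N_k = 5 + N_{k-1}^2.
  N_0 = 5
  Explicitly: e, b, d, c, a.
So there are 5 ground terms available for substitution.
The clause has 1 distinct variable (x), which appears in the body. In the free term algebra distinct substitutions yield syntactically distinct ground instances.
Number of ground instances = 5.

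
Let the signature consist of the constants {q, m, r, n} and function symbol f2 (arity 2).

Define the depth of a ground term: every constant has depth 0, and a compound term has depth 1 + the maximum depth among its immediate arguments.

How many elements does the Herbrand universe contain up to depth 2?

404

Let N_k count ground terms of depth at most k. Each non-constant term of depth ≤ k is some function symbol applied to depth-≤(k−1) arguments, giving N_k = 4 + N_{k-1}^2.
N_0 = 4
N_1 = 4 + 4^2 = 20
N_2 = 4 + 20^2 = 404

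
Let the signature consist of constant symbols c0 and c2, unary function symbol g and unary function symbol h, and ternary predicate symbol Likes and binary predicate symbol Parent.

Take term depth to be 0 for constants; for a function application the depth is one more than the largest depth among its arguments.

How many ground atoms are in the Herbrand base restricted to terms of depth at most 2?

First count ground terms of depth ≤ 2.
Write N_k for the number of ground terms of depth ≤ k. A term of depth ≤ k is either a constant or a function symbol applied to arguments of depth ≤ k−1, so N_k = 2 + N_{k-1} + N_{k-1}.
N_0 = 2
N_1 = 2 + 2 + 2 = 6
N_2 = 2 + 6 + 6 = 14
So |H| = 14.
Ground atoms are formed by filling each argument slot of a predicate with a term from H, so an r-ary predicate gives |H|^r atoms:
  Likes: 14^3 = 2744;  Parent: 14^2 = 196
Total ground atoms: 2744 + 196 = 2940.

2940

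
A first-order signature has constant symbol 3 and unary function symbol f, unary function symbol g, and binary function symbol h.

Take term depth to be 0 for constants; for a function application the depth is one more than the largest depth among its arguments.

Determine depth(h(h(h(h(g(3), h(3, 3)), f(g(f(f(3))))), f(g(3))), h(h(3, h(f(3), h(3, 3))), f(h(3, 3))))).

depth(g(3)) = 1 + depth(3) = 1 + 0 = 1
depth(h(3, 3)) = 1 + max(0, 0) = 1
depth(h(g(3), h(3, 3))) = 1 + max(1, 1) = 2
depth(f(3)) = 1 + depth(3) = 1 + 0 = 1
depth(f(f(3))) = 1 + depth(f(3)) = 1 + 1 = 2
depth(g(f(f(3)))) = 1 + depth(f(f(3))) = 1 + 2 = 3
depth(f(g(f(f(3))))) = 1 + depth(g(f(f(3)))) = 1 + 3 = 4
depth(h(h(g(3), h(3, 3)), f(g(f(f(3)))))) = 1 + max(2, 4) = 5
depth(f(g(3))) = 1 + depth(g(3)) = 1 + 1 = 2
depth(h(h(h(g(3), h(3, 3)), f(g(f(f(3))))), f(g(3)))) = 1 + max(5, 2) = 6
depth(h(f(3), h(3, 3))) = 1 + max(1, 1) = 2
depth(h(3, h(f(3), h(3, 3)))) = 1 + max(0, 2) = 3
depth(f(h(3, 3))) = 1 + depth(h(3, 3)) = 1 + 1 = 2
depth(h(h(3, h(f(3), h(3, 3))), f(h(3, 3)))) = 1 + max(3, 2) = 4
depth(h(h(h(h(g(3), h(3, 3)), f(g(f(f(3))))), f(g(3))), h(h(3, h(f(3), h(3, 3))), f(h(3, 3))))) = 1 + max(6, 4) = 7

7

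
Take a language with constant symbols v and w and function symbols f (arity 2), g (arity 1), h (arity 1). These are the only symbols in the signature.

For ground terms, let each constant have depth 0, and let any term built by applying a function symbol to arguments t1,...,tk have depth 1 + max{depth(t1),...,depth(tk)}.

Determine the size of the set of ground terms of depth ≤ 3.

Count level by level. With function symbols f/2, g/1, h/1, the terms of depth ≤ k are the 2 constants together with each function applied to depth-≤(k−1) tuples, so N_k = 2 + N_{k-1}^2 + N_{k-1} + N_{k-1}.
N_0 = 2
N_1 = 2 + 2^2 + 2 + 2 = 10
N_2 = 2 + 10^2 + 10 + 10 = 122
N_3 = 2 + 122^2 + 122 + 122 = 15130

15130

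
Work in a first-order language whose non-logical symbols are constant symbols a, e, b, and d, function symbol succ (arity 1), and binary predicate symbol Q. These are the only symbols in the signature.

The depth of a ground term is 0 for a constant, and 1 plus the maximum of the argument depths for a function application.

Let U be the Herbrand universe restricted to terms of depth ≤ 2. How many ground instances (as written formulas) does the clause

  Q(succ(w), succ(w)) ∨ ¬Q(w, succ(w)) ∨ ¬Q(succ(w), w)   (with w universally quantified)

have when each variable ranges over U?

12

Ground terms of depth ≤ 2:
  Count level by level. With function symbols succ/1, the terms of depth ≤ k are the 4 constants together with each function applied to depth-≤(k−1) tuples, so N_k = 4 + N_{k-1}.
  N_0 = 4
  N_1 = 4 + 4 = 8
  N_2 = 4 + 8 = 12
  Explicitly: a, e, b, d, succ(a), succ(e), succ(b), succ(d), succ(succ(a)), succ(succ(e)), succ(succ(b)), succ(succ(d)).
So there are 12 ground terms available for substitution.
There is 1 variable to instantiate (w),  occurring in at least one literal, so different choices give different ground instances.
Number of ground instances = 12.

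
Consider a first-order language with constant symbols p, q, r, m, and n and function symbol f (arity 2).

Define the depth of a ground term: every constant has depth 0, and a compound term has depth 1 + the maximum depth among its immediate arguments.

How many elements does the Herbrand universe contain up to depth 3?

Count level by level. With function symbols f/2, the terms of depth ≤ k are the 5 constants together with each function applied to depth-≤(k−1) tuples, so N_k = 5 + N_{k-1}^2.
N_0 = 5
N_1 = 5 + 5^2 = 30
N_2 = 5 + 30^2 = 905
N_3 = 5 + 905^2 = 819030

819030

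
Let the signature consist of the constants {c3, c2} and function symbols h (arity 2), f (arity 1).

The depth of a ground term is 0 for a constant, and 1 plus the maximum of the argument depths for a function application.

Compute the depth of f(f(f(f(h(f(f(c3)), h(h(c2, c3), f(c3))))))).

7

depth(f(c3)) = 1 + depth(c3) = 1 + 0 = 1
depth(f(f(c3))) = 1 + depth(f(c3)) = 1 + 1 = 2
depth(h(c2, c3)) = 1 + max(0, 0) = 1
depth(h(h(c2, c3), f(c3))) = 1 + max(1, 1) = 2
depth(h(f(f(c3)), h(h(c2, c3), f(c3)))) = 1 + max(2, 2) = 3
depth(f(h(f(f(c3)), h(h(c2, c3), f(c3))))) = 1 + depth(h(f(f(c3)), h(h(c2, c3), f(c3)))) = 1 + 3 = 4
depth(f(f(h(f(f(c3)), h(h(c2, c3), f(c3)))))) = 1 + depth(f(h(f(f(c3)), h(h(c2, c3), f(c3))))) = 1 + 4 = 5
depth(f(f(f(h(f(f(c3)), h(h(c2, c3), f(c3))))))) = 1 + depth(f(f(h(f(f(c3)), h(h(c2, c3), f(c3)))))) = 1 + 5 = 6
depth(f(f(f(f(h(f(f(c3)), h(h(c2, c3), f(c3)))))))) = 1 + depth(f(f(f(h(f(f(c3)), h(h(c2, c3), f(c3))))))) = 1 + 6 = 7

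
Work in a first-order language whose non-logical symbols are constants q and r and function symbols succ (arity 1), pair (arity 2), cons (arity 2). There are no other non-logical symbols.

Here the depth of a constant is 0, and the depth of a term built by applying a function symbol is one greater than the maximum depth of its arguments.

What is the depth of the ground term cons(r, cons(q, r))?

2

depth(cons(q, r)) = 1 + max(0, 0) = 1
depth(cons(r, cons(q, r))) = 1 + max(0, 1) = 2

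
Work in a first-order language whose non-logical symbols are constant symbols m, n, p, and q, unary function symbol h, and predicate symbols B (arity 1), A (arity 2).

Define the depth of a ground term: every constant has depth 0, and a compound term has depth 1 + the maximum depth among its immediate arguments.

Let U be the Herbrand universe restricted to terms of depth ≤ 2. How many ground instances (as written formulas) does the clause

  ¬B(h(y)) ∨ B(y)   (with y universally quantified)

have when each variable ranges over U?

12

Ground terms of depth ≤ 2:
  Count level by level. With function symbols h/1, the terms of depth ≤ k are the 4 constants together with each function applied to depth-≤(k−1) tuples, so N_k = 4 + N_{k-1}.
  N_0 = 4
  N_1 = 4 + 4 = 8
  N_2 = 4 + 8 = 12
  Explicitly: m, n, p, q, h(m), h(n), h(p), h(q), h(h(m)), h(h(n)), h(h(p)), h(h(q)).
So there are 12 ground terms available for substitution.
The body mentions the single quantified variable y; since ground terms form a free algebra, no two substitutions collapse to the same formula.
Number of ground instances = 12.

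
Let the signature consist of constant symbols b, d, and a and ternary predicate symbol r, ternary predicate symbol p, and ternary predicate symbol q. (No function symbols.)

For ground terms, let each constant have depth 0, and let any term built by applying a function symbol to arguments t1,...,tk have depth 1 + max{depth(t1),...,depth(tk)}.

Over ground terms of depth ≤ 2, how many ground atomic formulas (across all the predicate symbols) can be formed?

81

First count ground terms of depth ≤ 2.
With no function symbols every ground term is a constant, so there are exactly 3 ground terms at every depth bound.
N_0 = 3
N_1 = 3
N_2 = 3
Explicitly: b, d, a.
So |H| = 3.
For each predicate symbol, the number of ground atoms is |H| raised to its arity; summing:
  r: 3^3 = 27;  p: 3^3 = 27;  q: 3^3 = 27
Total ground atoms: 27 + 27 + 27 = 81.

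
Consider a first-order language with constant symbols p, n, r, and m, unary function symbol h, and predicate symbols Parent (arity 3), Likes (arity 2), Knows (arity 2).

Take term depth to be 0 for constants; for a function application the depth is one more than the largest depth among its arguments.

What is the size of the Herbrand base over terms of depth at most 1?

640

First count ground terms of depth ≤ 1.
Let N_k count ground terms of depth at most k. Each non-constant term of depth ≤ k is some function symbol applied to depth-≤(k−1) arguments, giving N_k = 4 + N_{k-1}.
N_0 = 4
N_1 = 4 + 4 = 8
So |H| = 8.
Each predicate of arity r yields |H|^r ground atoms (one per choice of an r-tuple from H):
  Parent: 8^3 = 512;  Likes: 8^2 = 64;  Knows: 8^2 = 64
Total ground atoms: 512 + 64 + 64 = 640.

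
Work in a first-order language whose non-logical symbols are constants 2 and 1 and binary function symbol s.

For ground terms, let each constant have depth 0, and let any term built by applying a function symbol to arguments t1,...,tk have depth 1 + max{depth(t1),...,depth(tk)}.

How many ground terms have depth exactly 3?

Let N_k count ground terms of depth at most k. Each non-constant term of depth ≤ k is some function symbol applied to depth-≤(k−1) arguments, giving N_k = 2 + N_{k-1}^2.
N_0 = 2
N_1 = 2 + 2^2 = 6
N_2 = 2 + 6^2 = 38
N_3 = 2 + 38^2 = 1446
Terms of depth exactly 3: N_3 − N_2 = 1446 − 38 = 1408.

1408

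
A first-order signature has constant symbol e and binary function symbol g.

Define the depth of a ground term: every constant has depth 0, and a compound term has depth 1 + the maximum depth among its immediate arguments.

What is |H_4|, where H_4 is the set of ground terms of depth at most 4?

677

Let N_k count ground terms of depth at most k. Each non-constant term of depth ≤ k is some function symbol applied to depth-≤(k−1) arguments, giving N_k = 1 + N_{k-1}^2.
N_0 = 1
N_1 = 1 + 1^2 = 2
N_2 = 1 + 2^2 = 5
N_3 = 1 + 5^2 = 26
N_4 = 1 + 26^2 = 677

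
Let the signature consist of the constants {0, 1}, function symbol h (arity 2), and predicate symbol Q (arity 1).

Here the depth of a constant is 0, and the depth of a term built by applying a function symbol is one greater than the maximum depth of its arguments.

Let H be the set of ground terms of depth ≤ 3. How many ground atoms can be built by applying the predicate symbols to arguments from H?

First count ground terms of depth ≤ 3.
Let N_k count ground terms of depth at most k. Each non-constant term of depth ≤ k is some function symbol applied to depth-≤(k−1) arguments, giving N_k = 2 + N_{k-1}^2.
N_0 = 2
N_1 = 2 + 2^2 = 6
N_2 = 2 + 6^2 = 38
N_3 = 2 + 38^2 = 1446
So |H| = 1446.
Ground atoms are formed by filling each argument slot of a predicate with a term from H, so an r-ary predicate gives |H|^r atoms:
  Q: 1446
Total ground atoms: 1446.

1446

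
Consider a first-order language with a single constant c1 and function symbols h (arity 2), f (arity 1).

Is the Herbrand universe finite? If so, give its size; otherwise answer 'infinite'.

The signature has at least one function symbol (h, arity 2) and at least one constant (c1).
Iterating h gives infinitely many distinct ground terms: c1, h(c1, c1), h(h(c1, c1), h(c1, c1)), ...
So the Herbrand universe is infinite.

infinite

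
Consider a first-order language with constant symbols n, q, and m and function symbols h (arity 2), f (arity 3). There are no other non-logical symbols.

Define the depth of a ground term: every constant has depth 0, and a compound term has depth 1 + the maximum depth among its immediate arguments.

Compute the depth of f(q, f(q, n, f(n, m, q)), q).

3

depth(f(n, m, q)) = 1 + max(0, 0, 0) = 1
depth(f(q, n, f(n, m, q))) = 1 + max(0, 0, 1) = 2
depth(f(q, f(q, n, f(n, m, q)), q)) = 1 + max(0, 2, 0) = 3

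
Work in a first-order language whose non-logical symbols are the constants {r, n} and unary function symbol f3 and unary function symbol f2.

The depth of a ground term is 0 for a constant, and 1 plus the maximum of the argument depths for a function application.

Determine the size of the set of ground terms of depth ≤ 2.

Let N_k = |{terms of depth ≤ k}|. Then N_0 = 2 and N_k = 2 + N_{k-1} + N_{k-1} for k ≥ 1 (one summand per function symbol, arity giving the exponent).
N_0 = 2
N_1 = 2 + 2 + 2 = 6
N_2 = 2 + 6 + 6 = 14

14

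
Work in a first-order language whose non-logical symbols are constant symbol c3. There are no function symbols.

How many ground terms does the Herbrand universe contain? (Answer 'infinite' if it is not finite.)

1

There are no function symbols, so the only ground term is the single constant.
The Herbrand universe is {c3}, finite with 1 element.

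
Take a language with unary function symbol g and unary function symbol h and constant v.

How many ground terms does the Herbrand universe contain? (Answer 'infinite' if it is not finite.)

The signature has at least one function symbol (g, arity 1) and at least one constant (v).
Iterating g gives infinitely many distinct ground terms: v, g(v), g(g(v)), ...
So the Herbrand universe is infinite.

infinite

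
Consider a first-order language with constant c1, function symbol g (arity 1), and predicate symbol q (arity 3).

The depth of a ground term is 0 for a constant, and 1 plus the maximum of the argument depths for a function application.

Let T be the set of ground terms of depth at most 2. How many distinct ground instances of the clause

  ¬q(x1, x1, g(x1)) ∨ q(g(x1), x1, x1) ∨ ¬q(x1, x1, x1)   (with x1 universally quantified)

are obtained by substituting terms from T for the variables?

Ground terms of depth ≤ 2:
  Let N_k = |{terms of depth ≤ k}|. Then N_0 = 1 and N_k = 1 + N_{k-1} for k ≥ 1 (one summand per function symbol, arity giving the exponent).
  N_0 = 1
  N_1 = 1 + 1 = 2
  N_2 = 1 + 2 = 3
So there are 3 ground terms available for substitution.
The variable x1 ranges independently over the available ground terms, and distinct assignments produce distinct instances.
Number of ground instances = 3.

3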